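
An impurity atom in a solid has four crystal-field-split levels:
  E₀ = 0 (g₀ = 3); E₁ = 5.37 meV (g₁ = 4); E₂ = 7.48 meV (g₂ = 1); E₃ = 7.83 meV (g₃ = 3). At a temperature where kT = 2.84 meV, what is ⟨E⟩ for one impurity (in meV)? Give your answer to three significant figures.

Eᵢ/kT = 0, 1.8908, 2.6338, 2.7570.
Z = Σ gᵢe^(−Eᵢ/kT) = 3·e^(−0) + 4·e^(−1.8908) + 1·e^(−2.6338) + 3·e^(−2.7570) = 3.0000 + 0.60380 + 0.071805 + 0.19045 = 3.8661.
⟨E⟩ = Σ Eᵢ gᵢe^(−Eᵢ/kT) / Z = (0·3.0000 + 5.37·0.60380 + 7.48·0.071805 + 7.83·0.19045) / 3.8661 = 1.36 meV.

1.36 meV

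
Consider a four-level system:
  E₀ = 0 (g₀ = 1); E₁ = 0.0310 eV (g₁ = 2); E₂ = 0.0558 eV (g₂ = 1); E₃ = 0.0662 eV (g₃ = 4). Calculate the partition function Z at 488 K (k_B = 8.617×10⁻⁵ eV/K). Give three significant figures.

k_BT = 8.617×10⁻⁵ × 488 K = 0.042051 eV.
Eᵢ/kT = 0, 0.73720, 1.3270, 1.5743.
Z = Σ gᵢe^(−Eᵢ/kT) = 1·e^(−0) + 2·e^(−0.73720) + 1·e^(−1.3270) + 4·e^(−1.5743) = 1.0000 + 0.95690 + 0.26527 + 0.82861 = 3.0508.

Z = 3.05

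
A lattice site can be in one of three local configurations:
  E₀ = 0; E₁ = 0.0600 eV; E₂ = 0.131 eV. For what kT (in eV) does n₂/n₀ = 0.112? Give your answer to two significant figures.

n₂/n₀ = exp[−(E₂−E₀)/kT] = 0.112.
⇒ (E₂−E₀)/kT = ln(1/0.112) = ln(8.929) = 2.189.
kT = 0.131 eV / 2.189 = 0.060 eV.

0.060 eV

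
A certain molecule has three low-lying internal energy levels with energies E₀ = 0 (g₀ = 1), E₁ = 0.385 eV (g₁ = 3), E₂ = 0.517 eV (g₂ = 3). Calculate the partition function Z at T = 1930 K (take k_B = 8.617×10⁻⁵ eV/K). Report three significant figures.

Z = 1.43

k_BT = 8.617×10⁻⁵ × 1930 K = 0.16631 eV.
Eᵢ/kT = 0, 2.3150, 3.1087.
Z = Σ gᵢe^(−Eᵢ/kT) = 1·e^(−0) + 3·e^(−2.3150) + 3·e^(−3.1087) = 1.0000 + 0.29630 + 0.13398 = 1.4303.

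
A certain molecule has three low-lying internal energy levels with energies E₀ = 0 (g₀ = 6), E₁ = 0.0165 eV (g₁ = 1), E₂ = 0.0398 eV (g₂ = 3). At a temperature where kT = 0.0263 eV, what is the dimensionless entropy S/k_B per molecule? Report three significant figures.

2.16

Eᵢ/kT = 0, 0.62738, 1.5133.
Z = Σ gᵢe^(−Eᵢ/kT) = 6·e^(−0) + 1·e^(−0.62738) + 3·e^(−1.5133) = 6.0000 + 0.53399 + 0.66055 = 7.1945.
⟨E⟩ = Σ EᵢPᵢ = 0.0048788 eV.
S/k_B = ln Z + ⟨E⟩/kT = ln(7.1945) + 0.0048788/0.0263 = 1.9733 + 0.18551 = 2.16.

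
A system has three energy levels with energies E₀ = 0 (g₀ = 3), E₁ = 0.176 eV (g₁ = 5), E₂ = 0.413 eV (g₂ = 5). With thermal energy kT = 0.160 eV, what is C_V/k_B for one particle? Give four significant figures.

0.5894

Eᵢ/kT = 0, 1.10000, 2.58125.
Z = Σ gᵢe^(−Eᵢ/kT) = 3·e^(−0) + 5·e^(−1.10000) + 5·e^(−2.58125) = 3.00000 + 1.66436 + 0.378397 = 5.04276.
⟨E⟩ = 0.0890793 eV, ⟨E²⟩ = 0.0230227 eV².
C_V/k_B = (⟨E²⟩ − ⟨E⟩²)/(kT)² = (0.0230227 − 0.00793512)/0.0256000 = 0.5894.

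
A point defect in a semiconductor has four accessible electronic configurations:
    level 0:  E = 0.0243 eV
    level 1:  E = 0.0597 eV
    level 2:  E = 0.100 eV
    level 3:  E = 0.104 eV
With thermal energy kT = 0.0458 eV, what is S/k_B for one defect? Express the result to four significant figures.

1.139

Eᵢ/kT = 0.530568, 1.30349, 2.18341, 2.27074.
Z = Σ e^(−Eᵢ/kT) = e^(−0.530568) + e^(−1.30349) + e^(−2.18341) + e^(−2.27074) = 0.588271 + 0.271582 + 0.112657 + 0.103236 = 1.07575.
⟨E⟩ = Σ EᵢPᵢ = 0.0488131 eV.
S/k_B = ln Z + ⟨E⟩/kT = ln(1.07575) + 0.0488131/0.0458 = 0.0730181 + 1.06579 = 1.139.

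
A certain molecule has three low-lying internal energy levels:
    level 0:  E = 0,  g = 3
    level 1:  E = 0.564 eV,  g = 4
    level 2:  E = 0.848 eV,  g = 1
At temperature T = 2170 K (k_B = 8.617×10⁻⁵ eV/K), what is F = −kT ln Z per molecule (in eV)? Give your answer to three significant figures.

-0.218 eV

k_BT = 8.617×10⁻⁵ × 2170 K = 0.18699 eV.
Eᵢ/kT = 0, 3.0162, 4.5350.
Z = Σ gᵢe^(−Eᵢ/kT) = 3·e^(−0) + 4·e^(−3.0162) + 1·e^(−4.5350) = 3.0000 + 0.19595 + 0.010727 = 3.2067.
F = −kT ln Z = −0.18699 × ln(3.2067) = −0.18699 × 1.1652 = -0.218 eV.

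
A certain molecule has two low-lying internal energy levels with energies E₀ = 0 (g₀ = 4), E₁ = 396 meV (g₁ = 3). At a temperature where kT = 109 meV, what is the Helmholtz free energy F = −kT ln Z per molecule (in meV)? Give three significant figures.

Eᵢ/kT = 0, 3.6330.
Z = Σ gᵢe^(−Eᵢ/kT) = 4·e^(−0) + 3·e^(−3.6330) = 4.0000 + 0.079310 = 4.0793.
F = −kT ln Z = −109 × ln(4.0793) = −109 × 1.4059 = -153 meV.

-153 meV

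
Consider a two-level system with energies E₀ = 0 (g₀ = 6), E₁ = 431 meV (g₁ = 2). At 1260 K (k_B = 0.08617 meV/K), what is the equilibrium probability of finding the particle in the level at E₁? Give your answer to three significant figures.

k_BT = 0.08617 × 1260 K = 108.57 meV.
Eᵢ/kT = 0, 3.9698.
Z = Σ gᵢe^(−Eᵢ/kT) = 6·e^(−0) + 2·e^(−3.9698) = 6.0000 + 0.037754 = 6.0378.
P₁ = g₁ e^(−E₁/kT) / Z = 0.037754/6.0378 = 0.00625.

0.00625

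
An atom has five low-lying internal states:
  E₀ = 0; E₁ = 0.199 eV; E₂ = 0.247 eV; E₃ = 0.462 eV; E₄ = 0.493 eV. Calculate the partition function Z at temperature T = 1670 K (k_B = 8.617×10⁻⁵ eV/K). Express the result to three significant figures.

k_BT = 8.617×10⁻⁵ × 1670 K = 0.14390 eV.
Eᵢ/kT = 0, 1.3829, 1.7165, 3.2106, 3.4260.
Z = Σ e^(−Eᵢ/kT) = e^(−0) + e^(−1.3829) + e^(−1.7165) + e^(−3.2106) + e^(−3.4260) = 1.0000 + 0.25085 + 0.17969 + 0.040332 + 0.032517 = 1.5034.

Z = 1.50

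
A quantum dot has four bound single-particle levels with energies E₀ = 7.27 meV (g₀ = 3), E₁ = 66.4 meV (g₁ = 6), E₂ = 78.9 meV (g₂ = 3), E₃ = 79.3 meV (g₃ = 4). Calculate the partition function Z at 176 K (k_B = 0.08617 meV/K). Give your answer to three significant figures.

k_BT = 0.08617 × 176 K = 15.166 meV.
Eᵢ/kT = 0.47936, 4.3782, 5.2024, 5.2288.
Z = Σ gᵢe^(−Eᵢ/kT) = 3·e^(−0.47936) + 6·e^(−4.3782) + 3·e^(−5.2024) + 4·e^(−5.2288) = 1.8575 + 0.075288 + 0.016510 + 0.021440 = 1.9707.

Z = 1.97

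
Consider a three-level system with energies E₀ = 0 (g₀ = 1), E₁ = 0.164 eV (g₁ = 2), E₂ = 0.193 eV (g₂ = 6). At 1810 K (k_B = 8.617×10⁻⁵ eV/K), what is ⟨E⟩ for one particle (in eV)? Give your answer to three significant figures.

0.131 eV

k_BT = 8.617×10⁻⁵ × 1810 K = 0.15597 eV.
Eᵢ/kT = 0, 1.0515, 1.2374.
Z = Σ gᵢe^(−Eᵢ/kT) = 1·e^(−0) + 2·e^(−1.0515) + 6·e^(−1.2374) = 1.0000 + 0.69883 + 1.7408 = 3.4396.
⟨E⟩ = Σ Eᵢ gᵢe^(−Eᵢ/kT) / Z = (0·1.0000 + 0.164·0.69883 + 0.193·1.7408) / 3.4396 = 0.131 eV.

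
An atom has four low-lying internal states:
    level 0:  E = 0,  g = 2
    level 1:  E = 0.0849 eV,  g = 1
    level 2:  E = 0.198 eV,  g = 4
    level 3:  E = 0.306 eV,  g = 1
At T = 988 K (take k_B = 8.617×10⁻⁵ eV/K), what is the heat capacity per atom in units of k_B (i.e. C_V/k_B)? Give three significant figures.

0.774

k_BT = 8.617×10⁻⁵ × 988 K = 0.085136 eV.
Eᵢ/kT = 0, 0.99723, 2.3257, 3.5942.
Z = Σ gᵢe^(−Eᵢ/kT) = 2·e^(−0) + 1·e^(−0.99723) + 4·e^(−2.3257) + 1·e^(−3.5942) = 2.0000 + 0.36890 + 0.39086 + 0.027483 = 2.7872.
⟨E⟩ = 0.042021 eV, ⟨E²⟩ = 0.0073750 eV².
C_V/k_B = (⟨E²⟩ − ⟨E⟩²)/(kT)² = (0.0073750 − 0.0017658)/0.0072481 = 0.774.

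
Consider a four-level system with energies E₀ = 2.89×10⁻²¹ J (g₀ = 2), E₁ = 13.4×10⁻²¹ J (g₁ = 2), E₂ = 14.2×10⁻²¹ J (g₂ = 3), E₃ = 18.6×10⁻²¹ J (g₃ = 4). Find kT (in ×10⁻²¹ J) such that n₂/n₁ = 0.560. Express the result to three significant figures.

0.812 ×10⁻²¹ J

n₂/n₁ = (g₂/g₁) exp[−(E₂−E₁)/kT] = 0.560.
⇒ (E₂−E₁)/kT = ln((3/2)/0.560) = ln(2.6786) = 0.98529.
kT = 0.8 ×10⁻²¹ J / 0.98529 = 0.812 ×10⁻²¹ J.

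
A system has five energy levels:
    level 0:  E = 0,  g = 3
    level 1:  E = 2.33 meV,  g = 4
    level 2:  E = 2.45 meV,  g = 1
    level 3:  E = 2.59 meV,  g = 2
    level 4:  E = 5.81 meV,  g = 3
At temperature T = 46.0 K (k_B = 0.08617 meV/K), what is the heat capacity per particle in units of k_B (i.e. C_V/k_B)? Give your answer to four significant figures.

0.1898

k_BT = 0.08617 × 46.0 K = 3.96382 meV.
Eᵢ/kT = 0, 0.587817, 0.618091, 0.653410, 1.46576.
Z = Σ gᵢe^(−Eᵢ/kT) = 3·e^(−0) + 4·e^(−0.587817) + 1·e^(−0.618091) + 2·e^(−0.653410) + 3·e^(−1.46576) = 3.00000 + 2.22215 + 0.538972 + 1.04054 + 0.692707 = 7.49437.
⟨E⟩ = 1.76369 meV, ⟨E²⟩ = 6.09286 meV².
C_V/k_B = (⟨E²⟩ − ⟨E⟩²)/(kT)² = (6.09286 − 3.11060)/15.7119 = 0.1898.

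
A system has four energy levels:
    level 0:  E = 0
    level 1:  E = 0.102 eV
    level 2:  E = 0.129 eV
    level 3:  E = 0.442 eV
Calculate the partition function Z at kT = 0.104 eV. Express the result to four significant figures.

Z = 1.679

Eᵢ/kT = 0, 0.980769, 1.24038, 4.25000.
Z = Σ e^(−Eᵢ/kT) = e^(−0) + e^(−0.980769) + e^(−1.24038) + e^(−4.25000) = 1.00000 + 0.375023 + 0.289274 + 0.0142642 = 1.67856.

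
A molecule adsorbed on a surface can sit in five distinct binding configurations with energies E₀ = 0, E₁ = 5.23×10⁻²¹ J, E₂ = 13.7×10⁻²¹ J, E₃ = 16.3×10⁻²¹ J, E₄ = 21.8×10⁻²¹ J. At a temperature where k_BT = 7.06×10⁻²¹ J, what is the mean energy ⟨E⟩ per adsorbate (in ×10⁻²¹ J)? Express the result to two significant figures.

Eᵢ/kT = 0, 0.7408, 1.941, 2.309, 3.088.
Z = Σ e^(−Eᵢ/kT) = e^(−0) + e^(−0.7408) + e^(−1.941) + e^(−2.309) + e^(−3.088) = 1.000 + 0.4767 + 0.1436 + 0.09936 + 0.04559 = 1.765.
⟨E⟩ = Σ Eᵢ e^(−Eᵢ/kT) / Z = (0·1.000 + 5.23·0.4767 + 13.7·0.1436 + 16.3·0.09936 + 21.8·0.04559) / 1.765 = 4.0 ×10⁻²¹ J.

4.0 ×10⁻²¹ J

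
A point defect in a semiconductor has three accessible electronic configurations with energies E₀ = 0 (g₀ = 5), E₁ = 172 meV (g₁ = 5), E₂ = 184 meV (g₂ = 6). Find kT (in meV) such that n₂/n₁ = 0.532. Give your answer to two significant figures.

15 meV

n₂/n₁ = (g₂/g₁) exp[−(E₂−E₁)/kT] = 0.532.
⇒ (E₂−E₁)/kT = ln((6/5)/0.532) = ln(2.256) = 0.8136.
kT = 12 meV / 0.8136 = 15 meV.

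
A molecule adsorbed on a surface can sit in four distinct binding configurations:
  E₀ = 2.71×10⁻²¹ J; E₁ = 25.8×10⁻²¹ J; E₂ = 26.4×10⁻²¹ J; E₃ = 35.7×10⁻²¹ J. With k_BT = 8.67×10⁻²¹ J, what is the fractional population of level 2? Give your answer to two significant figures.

Eᵢ/kT = 0.3126, 2.976, 3.045, 4.118.
Z = Σ e^(−Eᵢ/kT) = e^(−0.3126) + e^(−2.976) + e^(−3.045) + e^(−4.118) = 0.7315 + 0.05100 + 0.04760 + 0.01628 = 0.8464.
P₂ = e^(−E₂/kT) / Z = 0.04760/0.8464 = 0.056.

0.056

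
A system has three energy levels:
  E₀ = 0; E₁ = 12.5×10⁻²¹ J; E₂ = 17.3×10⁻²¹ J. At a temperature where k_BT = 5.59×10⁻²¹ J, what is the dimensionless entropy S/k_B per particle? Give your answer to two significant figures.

Eᵢ/kT = 0, 2.236, 3.095.
Z = Σ e^(−Eᵢ/kT) = e^(−0) + e^(−2.236) + e^(−3.095) = 1.000 + 0.1069 + 0.04528 = 1.152.
⟨E⟩ = Σ EᵢPᵢ = 1.840 ×10⁻²¹ J.
S/k_B = ln Z + ⟨E⟩/kT = ln(1.152) + 1.840/5.59 = 0.1415 + 0.3292 = 0.47.

0.47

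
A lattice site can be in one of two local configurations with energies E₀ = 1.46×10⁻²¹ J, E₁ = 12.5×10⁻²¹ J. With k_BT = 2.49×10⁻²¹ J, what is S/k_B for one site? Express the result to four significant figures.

0.06381

Eᵢ/kT = 0.586345, 5.02008.
Z = Σ e^(−Eᵢ/kT) = e^(−0.586345) + e^(−5.02008) = 0.556357 + 0.00660400 = 0.562961.
⟨E⟩ = Σ EᵢPᵢ = 1.58951 ×10⁻²¹ J.
S/k_B = ln Z + ⟨E⟩/kT = ln(0.562961) + 1.58951/2.49 = -0.574545 + 0.638357 = 0.06381.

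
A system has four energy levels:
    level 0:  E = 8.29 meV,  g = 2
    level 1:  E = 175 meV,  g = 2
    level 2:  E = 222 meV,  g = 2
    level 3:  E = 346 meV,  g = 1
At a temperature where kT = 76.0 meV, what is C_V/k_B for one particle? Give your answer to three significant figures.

Eᵢ/kT = 0.10908, 2.3026, 2.9211, 4.5526.
Z = Σ gᵢe^(−Eᵢ/kT) = 2·e^(−0.10908) + 2·e^(−2.3026) + 2·e^(−2.9211) + 1·e^(−4.5526) = 1.7933 + 0.20000 + 0.10775 + 0.010540 = 2.1116.
⟨E⟩ = 36.671 meV, ⟨E²⟩ = 6071.4 meV².
C_V/k_B = (⟨E²⟩ − ⟨E⟩²)/(kT)² = (6071.4 − 1344.8)/5776.0 = 0.818.

0.818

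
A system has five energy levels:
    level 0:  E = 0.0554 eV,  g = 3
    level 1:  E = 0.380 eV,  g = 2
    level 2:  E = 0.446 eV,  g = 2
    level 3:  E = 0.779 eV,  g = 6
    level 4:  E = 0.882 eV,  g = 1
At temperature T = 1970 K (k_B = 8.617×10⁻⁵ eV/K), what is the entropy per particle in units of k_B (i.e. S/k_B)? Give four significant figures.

1.674

k_BT = 8.617×10⁻⁵ × 1970 K = 0.169755 eV.
Eᵢ/kT = 0.326353, 2.23852, 2.62732, 4.58897, 5.19572.
Z = Σ gᵢe^(−Eᵢ/kT) = 3·e^(−0.326353) + 2·e^(−2.23852) + 2·e^(−2.62732) + 6·e^(−4.58897) + 1·e^(−5.19572) = 2.16465 + 0.213232 + 0.144544 + 0.0609799 + 0.00554023 = 2.58895.
⟨E⟩ = Σ EᵢPᵢ = 0.122755 eV.
S/k_B = ln Z + ⟨E⟩/kT = ln(2.58895) + 0.122755/0.169755 = 0.951252 + 0.723130 = 1.674.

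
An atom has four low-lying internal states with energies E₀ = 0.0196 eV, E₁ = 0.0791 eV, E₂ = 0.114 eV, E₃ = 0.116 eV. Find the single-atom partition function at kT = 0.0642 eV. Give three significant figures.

Z = 1.36

Eᵢ/kT = 0.30530, 1.2321, 1.7757, 1.8069.
Z = Σ e^(−Eᵢ/kT) = e^(−0.30530) + e^(−1.2321) + e^(−1.7757) + e^(−1.8069) = 0.73690 + 0.29168 + 0.16936 + 0.16416 = 1.3621.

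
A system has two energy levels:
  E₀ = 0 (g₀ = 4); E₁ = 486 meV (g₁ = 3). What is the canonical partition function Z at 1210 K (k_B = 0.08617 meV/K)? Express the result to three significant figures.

Z = 4.03

k_BT = 0.08617 × 1210 K = 104.27 meV.
Eᵢ/kT = 0, 4.6610.
Z = Σ gᵢe^(−Eᵢ/kT) = 4·e^(−0) + 3·e^(−4.6610) = 4.0000 + 0.028371 = 4.0284.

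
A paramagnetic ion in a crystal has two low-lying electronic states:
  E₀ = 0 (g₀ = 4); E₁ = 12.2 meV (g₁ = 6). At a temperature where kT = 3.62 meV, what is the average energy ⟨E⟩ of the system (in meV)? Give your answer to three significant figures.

Eᵢ/kT = 0, 3.3702.
Z = Σ gᵢe^(−Eᵢ/kT) = 4·e^(−0) + 6·e^(−3.3702) = 4.0000 + 0.20630 = 4.2063.
⟨E⟩ = Σ Eᵢ gᵢe^(−Eᵢ/kT) / Z = (0·4.0000 + 12.2·0.20630) / 4.2063 = 0.598 meV.

0.598 meV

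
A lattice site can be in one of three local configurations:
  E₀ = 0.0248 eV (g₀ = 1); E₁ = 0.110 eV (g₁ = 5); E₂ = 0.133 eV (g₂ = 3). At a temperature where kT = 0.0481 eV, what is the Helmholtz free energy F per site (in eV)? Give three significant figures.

-0.0124 eV

Eᵢ/kT = 0.51559, 2.2869, 2.7651.
Z = Σ gᵢe^(−Eᵢ/kT) = 1·e^(−0.51559) + 5·e^(−2.2869) + 3·e^(−2.7651) = 0.59715 + 0.50790 + 0.18891 = 1.2940.
F = −kT ln Z = −0.0481 × ln(1.2940) = −0.0481 × 0.25774 = -0.0124 eV.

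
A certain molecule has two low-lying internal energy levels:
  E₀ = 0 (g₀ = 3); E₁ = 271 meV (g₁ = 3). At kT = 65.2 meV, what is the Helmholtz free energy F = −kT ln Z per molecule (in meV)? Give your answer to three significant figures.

Eᵢ/kT = 0, 4.1564.
Z = Σ gᵢe^(−Eᵢ/kT) = 3·e^(−0) + 3·e^(−4.1564) = 3.0000 + 0.046992 = 3.0470.
F = −kT ln Z = −65.2 × ln(3.0470) = −65.2 × 1.1142 = -72.6 meV.

-72.6 meV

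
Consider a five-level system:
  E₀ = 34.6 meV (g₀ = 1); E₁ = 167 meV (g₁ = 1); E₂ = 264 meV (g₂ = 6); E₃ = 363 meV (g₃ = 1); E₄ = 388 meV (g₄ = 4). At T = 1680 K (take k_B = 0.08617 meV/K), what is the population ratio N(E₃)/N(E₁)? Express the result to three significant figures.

k_BT = 0.08617 × 1680 K = 144.77 meV.
n₃/n₁ = (g₃/g₁) exp[−(E₃−E₁)/kT] = (1/1) × exp(−(196 meV)/(144.77 meV)) = (1/1) × exp(-1.3539) = 0.258.

0.258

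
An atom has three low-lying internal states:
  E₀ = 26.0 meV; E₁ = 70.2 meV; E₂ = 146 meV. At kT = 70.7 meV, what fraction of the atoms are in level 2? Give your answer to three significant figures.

Eᵢ/kT = 0.36775, 0.99293, 2.0651.
Z = Σ e^(−Eᵢ/kT) = e^(−0.36775) + e^(−0.99293) + e^(−2.0651) = 0.69229 + 0.37049 + 0.12681 = 1.1896.
P₂ = e^(−E₂/kT) / Z = 0.12681/1.1896 = 0.107.

0.107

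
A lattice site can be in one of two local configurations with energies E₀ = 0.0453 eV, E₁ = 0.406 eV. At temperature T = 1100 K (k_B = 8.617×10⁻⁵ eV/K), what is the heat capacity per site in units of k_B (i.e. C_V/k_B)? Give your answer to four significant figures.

k_BT = 8.617×10⁻⁵ × 1100 K = 0.0947870 eV.
Eᵢ/kT = 0.477914, 4.28329.
Z = Σ e^(−Eᵢ/kT) = e^(−0.477914) + e^(−4.28329) = 0.620076 + 0.0137972 = 0.633873.
⟨E⟩ = 0.0531512 eV, ⟨E²⟩ = 0.00559533 eV².
C_V/k_B = (⟨E²⟩ − ⟨E⟩²)/(kT)² = (0.00559533 − 0.00282505)/0.00898458 = 0.3083.

0.3083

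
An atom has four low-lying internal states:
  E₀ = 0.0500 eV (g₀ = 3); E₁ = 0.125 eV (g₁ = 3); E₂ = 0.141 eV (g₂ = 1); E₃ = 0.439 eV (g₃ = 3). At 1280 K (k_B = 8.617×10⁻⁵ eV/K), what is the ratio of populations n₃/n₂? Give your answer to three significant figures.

0.201

k_BT = 8.617×10⁻⁵ × 1280 K = 0.11030 eV.
n₃/n₂ = (g₃/g₂) exp[−(E₃−E₂)/kT] = (3/1) × exp(−(0.298 eV)/(0.11030 eV)) = (3/1) × exp(-2.7017) = 0.201.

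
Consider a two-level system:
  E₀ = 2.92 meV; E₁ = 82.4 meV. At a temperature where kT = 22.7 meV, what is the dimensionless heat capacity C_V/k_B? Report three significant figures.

Eᵢ/kT = 0.12863, 3.6300.
Z = Σ e^(−Eᵢ/kT) = e^(−0.12863) + e^(−3.6300) = 0.87930 + 0.026516 = 0.90582.
⟨E⟩ = 5.2466 meV, ⟨E²⟩ = 207.03 meV².
C_V/k_B = (⟨E²⟩ − ⟨E⟩²)/(kT)² = (207.03 − 27.527)/515.29 = 0.348.

0.348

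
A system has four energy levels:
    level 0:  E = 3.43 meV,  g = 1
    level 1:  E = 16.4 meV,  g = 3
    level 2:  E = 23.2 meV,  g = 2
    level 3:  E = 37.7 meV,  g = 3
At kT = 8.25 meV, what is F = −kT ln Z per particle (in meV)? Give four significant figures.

Eᵢ/kT = 0.415758, 1.98788, 2.81212, 4.56970.
Z = Σ gᵢe^(−Eᵢ/kT) = 1·e^(−0.415758) + 3·e^(−1.98788) + 2·e^(−2.81212) + 3·e^(−4.56970) = 0.659840 + 0.410957 + 0.120155 + 0.0310832 = 1.22204.
F = −kT ln Z = −8.25 × ln(1.22204) = −8.25 × 0.200522 = -1.654 meV.

-1.654 meV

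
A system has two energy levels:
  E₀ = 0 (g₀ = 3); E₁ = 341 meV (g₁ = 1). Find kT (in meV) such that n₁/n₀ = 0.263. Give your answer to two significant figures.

1400 meV

n₁/n₀ = (g₁/g₀) exp[−(E₁−E₀)/kT] = 0.263.
⇒ (E₁−E₀)/kT = ln((1/3)/0.263) = ln(1.267) = 0.2367.
kT = 341 meV / 0.2367 = 1400 meV.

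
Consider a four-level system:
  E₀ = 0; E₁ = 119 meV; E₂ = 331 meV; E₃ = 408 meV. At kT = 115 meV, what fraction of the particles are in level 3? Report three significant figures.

Eᵢ/kT = 0, 1.0348, 2.8783, 3.5478.
Z = Σ e^(−Eᵢ/kT) = e^(−0) + e^(−1.0348) + e^(−2.8783) + e^(−3.5478) = 1.0000 + 0.35530 + 0.056230 + 0.028788 = 1.4403.
P₃ = e^(−E₃/kT) / Z = 0.028788/1.4403 = 0.0200.

0.0200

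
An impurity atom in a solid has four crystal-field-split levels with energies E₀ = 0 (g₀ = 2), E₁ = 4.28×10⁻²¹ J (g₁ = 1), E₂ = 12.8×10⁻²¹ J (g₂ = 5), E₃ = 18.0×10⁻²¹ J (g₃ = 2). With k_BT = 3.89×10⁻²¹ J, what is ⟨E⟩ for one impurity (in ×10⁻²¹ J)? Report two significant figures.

1.6 ×10⁻²¹ J

Eᵢ/kT = 0, 1.100, 3.290, 4.627.
Z = Σ gᵢe^(−Eᵢ/kT) = 2·e^(−0) + 1·e^(−1.100) + 5·e^(−3.290) + 2·e^(−4.627) = 2.000 + 0.3329 + 0.1863 + 0.01957 = 2.539.
⟨E⟩ = Σ Eᵢ gᵢe^(−Eᵢ/kT) / Z = (0·2.000 + 4.28·0.3329 + 12.8·0.1863 + 18.0·0.01957) / 2.539 = 1.6 ×10⁻²¹ J.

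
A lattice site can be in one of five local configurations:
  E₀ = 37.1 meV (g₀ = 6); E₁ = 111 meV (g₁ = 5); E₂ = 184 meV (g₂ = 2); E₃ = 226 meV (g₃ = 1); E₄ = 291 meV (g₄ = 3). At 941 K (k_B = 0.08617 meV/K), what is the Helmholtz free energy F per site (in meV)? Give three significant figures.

-137 meV

k_BT = 0.08617 × 941 K = 81.086 meV.
Eᵢ/kT = 0.45754, 1.3689, 2.2692, 2.7872, 3.5888.
Z = Σ gᵢe^(−Eᵢ/kT) = 6·e^(−0.45754) + 5·e^(−1.3689) + 2·e^(−2.2692) + 1·e^(−2.7872) + 3·e^(−3.5888) = 3.7970 + 1.2719 + 0.20679 + 0.061593 + 0.082894 = 5.4202.
F = −kT ln Z = −81.086 × ln(5.4202) = −81.086 × 1.6901 = -137 meV.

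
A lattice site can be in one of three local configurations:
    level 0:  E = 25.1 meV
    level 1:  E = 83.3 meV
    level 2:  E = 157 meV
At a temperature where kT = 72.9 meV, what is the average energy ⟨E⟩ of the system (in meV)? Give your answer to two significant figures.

Eᵢ/kT = 0.3443, 1.143, 2.154.
Z = Σ e^(−Eᵢ/kT) = e^(−0.3443) + e^(−1.143) + e^(−2.154) = 0.7087 + 0.3189 + 0.1160 = 1.144.
⟨E⟩ = Σ Eᵢ e^(−Eᵢ/kT) / Z = (25.1·0.7087 + 83.3·0.3189 + 157·0.1160) / 1.144 = 55 meV.

55 meV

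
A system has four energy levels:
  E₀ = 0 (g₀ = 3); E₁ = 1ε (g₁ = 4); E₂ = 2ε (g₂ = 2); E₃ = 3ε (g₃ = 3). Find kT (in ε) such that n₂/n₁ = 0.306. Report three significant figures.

2.04 ε

n₂/n₁ = (g₂/g₁) exp[−(E₂−E₁)/kT] = 0.306.
⇒ (E₂−E₁)/kT = ln((2/4)/0.306) = ln(1.6340) = 0.49103.
kT = 1ε / 0.49103 = 2.04 ε.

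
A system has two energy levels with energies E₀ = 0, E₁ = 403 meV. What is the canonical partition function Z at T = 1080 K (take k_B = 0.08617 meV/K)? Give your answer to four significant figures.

k_BT = 0.08617 × 1080 K = 93.0636 meV.
Eᵢ/kT = 0, 4.33037.
Z = Σ e^(−Eᵢ/kT) = e^(−0) + e^(−4.33037) = 1.00000 + 0.0131627 = 1.01316.

Z = 1.013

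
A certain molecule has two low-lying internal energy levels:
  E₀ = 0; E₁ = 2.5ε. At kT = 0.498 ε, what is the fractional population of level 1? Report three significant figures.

0.00656

Eᵢ/kT = 0, 5.0201.
Z = Σ e^(−Eᵢ/kT) = e^(−0) + e^(−5.0201) = 1.0000 + 0.0066039 = 1.0066.
P₁ = e^(−E₁/kT) / Z = 0.0066039/1.0066 = 0.00656.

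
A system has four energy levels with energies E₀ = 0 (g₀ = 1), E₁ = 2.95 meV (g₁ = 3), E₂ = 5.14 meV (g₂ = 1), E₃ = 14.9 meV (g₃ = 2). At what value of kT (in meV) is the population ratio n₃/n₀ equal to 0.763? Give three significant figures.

n₃/n₀ = (g₃/g₀) exp[−(E₃−E₀)/kT] = 0.763.
⇒ (E₃−E₀)/kT = ln((2/1)/0.763) = ln(2.6212) = 0.96363.
kT = 14.9 meV / 0.96363 = 15.5 meV.

15.5 meV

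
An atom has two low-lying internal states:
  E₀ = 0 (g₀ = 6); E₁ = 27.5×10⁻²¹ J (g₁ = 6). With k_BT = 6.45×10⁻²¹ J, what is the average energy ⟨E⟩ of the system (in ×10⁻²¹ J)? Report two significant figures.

0.38 ×10⁻²¹ J

Eᵢ/kT = 0, 4.264.
Z = Σ gᵢe^(−Eᵢ/kT) = 6·e^(−0) + 6·e^(−4.264) = 6.000 + 0.08440 = 6.084.
⟨E⟩ = Σ Eᵢ gᵢe^(−Eᵢ/kT) / Z = (0·6.000 + 27.5·0.08440) / 6.084 = 0.38 ×10⁻²¹ J.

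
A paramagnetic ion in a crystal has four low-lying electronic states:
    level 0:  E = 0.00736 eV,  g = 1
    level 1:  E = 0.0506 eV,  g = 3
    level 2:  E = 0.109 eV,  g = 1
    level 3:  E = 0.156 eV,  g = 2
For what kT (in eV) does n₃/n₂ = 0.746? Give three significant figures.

n₃/n₂ = (g₃/g₂) exp[−(E₃−E₂)/kT] = 0.746.
⇒ (E₃−E₂)/kT = ln((2/1)/0.746) = ln(2.6810) = 0.98619.
kT = 0.047 eV / 0.98619 = 0.0477 eV.

0.0477 eV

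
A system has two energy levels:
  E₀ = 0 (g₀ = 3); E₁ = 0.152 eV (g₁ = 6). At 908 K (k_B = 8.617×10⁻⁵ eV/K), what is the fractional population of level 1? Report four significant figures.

k_BT = 8.617×10⁻⁵ × 908 K = 0.0782424 eV.
Eᵢ/kT = 0, 1.94268.
Z = Σ gᵢe^(−Eᵢ/kT) = 3·e^(−0) + 6·e^(−1.94268) = 3.00000 + 0.859916 = 3.85992.
P₁ = g₁ e^(−E₁/kT) / Z = 0.859916/3.85992 = 0.2228.

0.2228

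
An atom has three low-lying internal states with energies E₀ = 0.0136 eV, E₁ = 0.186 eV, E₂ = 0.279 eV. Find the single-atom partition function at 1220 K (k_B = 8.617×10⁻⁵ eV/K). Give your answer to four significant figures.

Z = 1.119

k_BT = 8.617×10⁻⁵ × 1220 K = 0.105127 eV.
Eᵢ/kT = 0.129367, 1.76929, 2.65393.
Z = Σ e^(−Eᵢ/kT) = e^(−0.129367) + e^(−1.76929) + e^(−2.65393) = 0.878651 + 0.170454 + 0.0703741 = 1.11948.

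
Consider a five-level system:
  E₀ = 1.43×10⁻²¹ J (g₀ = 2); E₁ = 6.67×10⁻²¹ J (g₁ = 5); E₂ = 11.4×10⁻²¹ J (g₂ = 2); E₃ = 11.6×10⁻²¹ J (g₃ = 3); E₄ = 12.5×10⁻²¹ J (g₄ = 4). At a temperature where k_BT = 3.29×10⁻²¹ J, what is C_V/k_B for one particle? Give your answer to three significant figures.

Eᵢ/kT = 0.43465, 2.0274, 3.4650, 3.5258, 3.7994.
Z = Σ gᵢe^(−Eᵢ/kT) = 2·e^(−0.43465) + 5·e^(−2.0274) + 2·e^(−3.4650) + 3·e^(−3.5258) + 4·e^(−3.7994) = 1.2950 + 0.65839 + 0.062546 + 0.088285 + 0.089537 = 2.1938.
⟨E⟩ = 4.1479, ⟨E²⟩ = 30.056.
C_V/k_B = (⟨E²⟩ − ⟨E⟩²)/(kT)² = (30.056 − 17.205)/10.824 = 1.19.

1.19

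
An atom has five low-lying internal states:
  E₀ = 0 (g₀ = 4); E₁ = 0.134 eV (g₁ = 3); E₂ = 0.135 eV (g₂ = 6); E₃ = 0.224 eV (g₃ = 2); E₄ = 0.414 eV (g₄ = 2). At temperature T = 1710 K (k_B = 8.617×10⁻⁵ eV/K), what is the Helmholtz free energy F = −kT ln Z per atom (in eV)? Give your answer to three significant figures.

k_BT = 8.617×10⁻⁵ × 1710 K = 0.14735 eV.
Eᵢ/kT = 0, 0.90940, 0.91619, 1.5202, 2.8096.
Z = Σ gᵢe^(−Eᵢ/kT) = 4·e^(−0) + 3·e^(−0.90940) + 6·e^(−0.91619) + 2·e^(−1.5202) + 2·e^(−2.8096) = 4.0000 + 1.2083 + 2.4002 + 0.43734 + 0.12046 = 8.1663.
F = −kT ln Z = −0.14735 × ln(8.1663) = −0.14735 × 2.1000 = -0.309 eV.

-0.309 eV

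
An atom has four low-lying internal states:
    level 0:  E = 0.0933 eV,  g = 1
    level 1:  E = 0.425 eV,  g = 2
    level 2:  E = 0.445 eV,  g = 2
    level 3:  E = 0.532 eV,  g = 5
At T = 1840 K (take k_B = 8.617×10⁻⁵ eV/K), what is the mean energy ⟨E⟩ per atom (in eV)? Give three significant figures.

0.260 eV

k_BT = 8.617×10⁻⁵ × 1840 K = 0.15855 eV.
Eᵢ/kT = 0.58846, 2.6805, 2.8067, 3.3554.
Z = Σ gᵢe^(−Eᵢ/kT) = 1·e^(−0.58846) + 2·e^(−2.6805) + 2·e^(−2.8067) + 5·e^(−3.3554) = 0.55518 + 0.13706 + 0.12081 + 0.17448 = 0.98753.
⟨E⟩ = Σ Eᵢ gᵢe^(−Eᵢ/kT) / Z = (0.0933·0.55518 + 0.425·0.13706 + 0.445·0.12081 + 0.532·0.17448) / 0.98753 = 0.260 eV.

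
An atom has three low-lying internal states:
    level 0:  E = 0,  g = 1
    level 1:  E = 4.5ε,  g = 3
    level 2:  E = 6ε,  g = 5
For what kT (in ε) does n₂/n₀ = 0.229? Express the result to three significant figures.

n₂/n₀ = (g₂/g₀) exp[−(E₂−E₀)/kT] = 0.229.
⇒ (E₂−E₀)/kT = ln((5/1)/0.229) = ln(21.834) = 3.0835.
kT = 6ε / 3.0835 = 1.95 ε.

1.95 ε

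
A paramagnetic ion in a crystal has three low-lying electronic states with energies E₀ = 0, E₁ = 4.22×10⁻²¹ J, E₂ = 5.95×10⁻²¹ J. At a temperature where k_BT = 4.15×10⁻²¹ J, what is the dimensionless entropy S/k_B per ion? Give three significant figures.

Eᵢ/kT = 0, 1.0169, 1.4337.
Z = Σ e^(−Eᵢ/kT) = e^(−0) + e^(−1.0169) + e^(−1.4337) = 1.0000 + 0.36171 + 0.23843 = 1.6001.
⟨E⟩ = Σ EᵢPᵢ = 1.8406 ×10⁻²¹ J.
S/k_B = ln Z + ⟨E⟩/kT = ln(1.6001) + 1.8406/4.15 = 0.47007 + 0.44352 = 0.914.

0.914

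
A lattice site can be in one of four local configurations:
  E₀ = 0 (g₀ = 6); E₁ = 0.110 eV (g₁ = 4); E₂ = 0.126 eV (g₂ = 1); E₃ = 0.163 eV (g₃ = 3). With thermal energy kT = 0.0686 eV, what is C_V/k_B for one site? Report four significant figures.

0.4811

Eᵢ/kT = 0, 1.60350, 1.83673, 2.37609.
Z = Σ gᵢe^(−Eᵢ/kT) = 6·e^(−0) + 4·e^(−1.60350) + 1·e^(−1.83673) + 3·e^(−2.37609) = 6.00000 + 0.804764 + 0.159338 + 0.278739 = 7.24284.
⟨E⟩ = 0.0212672 eV, ⟨E²⟩ = 0.00271622 eV².
C_V/k_B = (⟨E²⟩ − ⟨E⟩²)/(kT)² = (0.00271622 − 0.000452294)/0.00470596 = 0.4811.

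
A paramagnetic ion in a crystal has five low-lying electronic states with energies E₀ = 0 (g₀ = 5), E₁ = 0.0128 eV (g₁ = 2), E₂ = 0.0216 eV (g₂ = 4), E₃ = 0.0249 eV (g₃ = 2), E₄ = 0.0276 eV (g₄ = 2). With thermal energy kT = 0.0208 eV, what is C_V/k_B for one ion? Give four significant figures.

0.2625

Eᵢ/kT = 0, 0.615385, 1.03846, 1.19712, 1.32692.
Z = Σ gᵢe^(−Eᵢ/kT) = 5·e^(−0) + 2·e^(−0.615385) + 4·e^(−1.03846) + 2·e^(−1.19712) + 2·e^(−1.32692) = 5.00000 + 1.08087 + 1.41600 + 0.604126 + 0.530586 = 8.63158.
⟨E⟩ = 0.00858564 eV, ⟨E²⟩ = 0.000187275 eV².
C_V/k_B = (⟨E²⟩ − ⟨E⟩²)/(kT)² = (0.000187275 − 0.0000737132)/0.000432640 = 0.2625.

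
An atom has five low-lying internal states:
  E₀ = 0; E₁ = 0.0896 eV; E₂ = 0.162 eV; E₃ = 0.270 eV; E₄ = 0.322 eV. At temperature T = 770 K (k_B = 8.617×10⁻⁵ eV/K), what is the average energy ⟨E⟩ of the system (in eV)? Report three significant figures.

k_BT = 8.617×10⁻⁵ × 770 K = 0.066351 eV.
Eᵢ/kT = 0, 1.3504, 2.4416, 4.0693, 4.8530.
Z = Σ e^(−Eᵢ/kT) = e^(−0) + e^(−1.3504) + e^(−2.4416) + e^(−4.0693) + e^(−4.8530) = 1.0000 + 0.25914 + 0.087022 + 0.017089 + 0.0078049 = 1.3711.
⟨E⟩ = Σ Eᵢ e^(−Eᵢ/kT) / Z = (0·1.0000 + 0.0896·0.25914 + 0.162·0.087022 + 0.270·0.017089 + 0.322·0.0078049) / 1.3711 = 0.0324 eV.

0.0324 eV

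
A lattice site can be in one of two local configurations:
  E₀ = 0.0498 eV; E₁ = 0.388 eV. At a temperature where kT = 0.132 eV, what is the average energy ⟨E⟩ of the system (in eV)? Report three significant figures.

Eᵢ/kT = 0.37727, 2.9394.
Z = Σ e^(−Eᵢ/kT) = e^(−0.37727) + e^(−2.9394) = 0.68573 + 0.052897 = 0.73863.
⟨E⟩ = Σ Eᵢ e^(−Eᵢ/kT) / Z = (0.0498·0.68573 + 0.388·0.052897) / 0.73863 = 0.0740 eV.

0.0740 eV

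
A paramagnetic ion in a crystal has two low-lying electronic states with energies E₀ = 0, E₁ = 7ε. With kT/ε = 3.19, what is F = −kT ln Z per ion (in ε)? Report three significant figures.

Eᵢ/kT = 0, 2.1944.
Z = Σ e^(−Eᵢ/kT) = e^(−0) + e^(−2.1944) = 1.0000 + 0.11143 = 1.1114.
F = −kT ln Z = −3.19 × ln(1.1114) = −3.19 × 0.10562 = -0.337 ε.

-0.337 ε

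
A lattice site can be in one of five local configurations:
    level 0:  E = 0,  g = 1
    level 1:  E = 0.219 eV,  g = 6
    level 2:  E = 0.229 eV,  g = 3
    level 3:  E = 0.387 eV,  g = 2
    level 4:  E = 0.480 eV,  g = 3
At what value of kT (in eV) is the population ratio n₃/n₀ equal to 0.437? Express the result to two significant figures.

n₃/n₀ = (g₃/g₀) exp[−(E₃−E₀)/kT] = 0.437.
⇒ (E₃−E₀)/kT = ln((2/1)/0.437) = ln(4.577) = 1.521.
kT = 0.387 eV / 1.521 = 0.25 eV.

0.25 eV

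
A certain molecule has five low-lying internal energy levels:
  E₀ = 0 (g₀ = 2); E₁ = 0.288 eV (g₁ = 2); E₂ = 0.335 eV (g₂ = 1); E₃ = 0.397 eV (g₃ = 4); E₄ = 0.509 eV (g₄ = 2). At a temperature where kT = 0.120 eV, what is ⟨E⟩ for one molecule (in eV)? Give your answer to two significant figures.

0.060 eV

Eᵢ/kT = 0, 2.400, 2.792, 3.308, 4.242.
Z = Σ gᵢe^(−Eᵢ/kT) = 2·e^(−0) + 2·e^(−2.400) + 1·e^(−2.792) + 4·e^(−3.308) + 2·e^(−4.242) = 2.000 + 0.1814 + 0.06130 + 0.1464 + 0.02876 = 2.418.
⟨E⟩ = Σ Eᵢ gᵢe^(−Eᵢ/kT) / Z = (0·2.000 + 0.288·0.1814 + 0.335·0.06130 + 0.397·0.1464 + 0.509·0.02876) / 2.418 = 0.060 eV.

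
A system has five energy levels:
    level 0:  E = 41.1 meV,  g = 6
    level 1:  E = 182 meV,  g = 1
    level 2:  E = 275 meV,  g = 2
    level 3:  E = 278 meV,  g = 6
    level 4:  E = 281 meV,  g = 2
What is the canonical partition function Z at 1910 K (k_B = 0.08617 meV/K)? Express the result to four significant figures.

k_BT = 0.08617 × 1910 K = 164.585 meV.
Eᵢ/kT = 0.249719, 1.10581, 1.67087, 1.68910, 1.70732.
Z = Σ gᵢe^(−Eᵢ/kT) = 6·e^(−0.249719) + 1·e^(−1.10581) + 2·e^(−1.67087) + 6·e^(−1.68910) + 2·e^(−1.70732) = 4.67412 + 0.330943 + 0.376167 + 1.10811 + 0.362702 = 6.85204.

Z = 6.852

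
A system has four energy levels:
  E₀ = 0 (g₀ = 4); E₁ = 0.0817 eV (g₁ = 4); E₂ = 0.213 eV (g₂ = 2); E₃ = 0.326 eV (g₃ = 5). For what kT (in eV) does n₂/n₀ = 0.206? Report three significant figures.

0.240 eV

n₂/n₀ = (g₂/g₀) exp[−(E₂−E₀)/kT] = 0.206.
⇒ (E₂−E₀)/kT = ln((2/4)/0.206) = ln(2.4272) = 0.88674.
kT = 0.213 eV / 0.88674 = 0.240 eV.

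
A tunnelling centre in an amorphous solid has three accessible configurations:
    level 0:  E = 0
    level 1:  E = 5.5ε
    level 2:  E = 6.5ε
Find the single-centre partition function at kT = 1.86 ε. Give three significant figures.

Z = 1.08

Eᵢ/kT = 0, 2.9570, 3.4946.
Z = Σ e^(−Eᵢ/kT) = e^(−0) + e^(−2.9570) + e^(−3.4946) = 1.0000 + 0.051975 + 0.030361 = 1.0823.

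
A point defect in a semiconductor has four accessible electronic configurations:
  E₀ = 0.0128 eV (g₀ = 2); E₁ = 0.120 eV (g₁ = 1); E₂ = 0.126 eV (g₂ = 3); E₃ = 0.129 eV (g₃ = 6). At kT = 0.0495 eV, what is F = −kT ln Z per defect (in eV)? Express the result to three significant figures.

-0.0415 eV

Eᵢ/kT = 0.25859, 2.4242, 2.5455, 2.6061.
Z = Σ gᵢe^(−Eᵢ/kT) = 2·e^(−0.25859) + 1·e^(−2.4242) + 3·e^(−2.5455) + 6·e^(−2.6061) = 1.5443 + 0.088549 + 0.23530 + 0.44293 = 2.3111.
F = −kT ln Z = −0.0495 × ln(2.3111) = −0.0495 × 0.83772 = -0.0415 eV.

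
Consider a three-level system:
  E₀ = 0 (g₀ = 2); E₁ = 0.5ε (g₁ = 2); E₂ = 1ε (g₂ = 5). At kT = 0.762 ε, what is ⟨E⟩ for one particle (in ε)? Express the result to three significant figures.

Eᵢ/kT = 0, 0.65617, 1.3123.
Z = Σ gᵢe^(−Eᵢ/kT) = 2·e^(−0) + 2·e^(−0.65617) + 5·e^(−1.3123) = 2.0000 + 1.0377 + 1.3460 = 4.3837.
⟨E⟩ = Σ Eᵢ gᵢe^(−Eᵢ/kT) / Z = (0·2.0000 + 0.5·1.0377 + 1·1.3460) / 4.3837 = 0.425 ε.

0.425 ε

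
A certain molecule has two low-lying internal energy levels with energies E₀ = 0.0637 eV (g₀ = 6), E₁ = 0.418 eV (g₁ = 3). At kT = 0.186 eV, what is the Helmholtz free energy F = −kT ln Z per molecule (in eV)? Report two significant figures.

-0.28 eV

Eᵢ/kT = 0.3425, 2.247.
Z = Σ gᵢe^(−Eᵢ/kT) = 6·e^(−0.3425) + 3·e^(−2.247) = 4.260 + 0.3171 = 4.577.
F = −kT ln Z = −0.186 × ln(4.577) = −0.186 × 1.521 = -0.28 eV.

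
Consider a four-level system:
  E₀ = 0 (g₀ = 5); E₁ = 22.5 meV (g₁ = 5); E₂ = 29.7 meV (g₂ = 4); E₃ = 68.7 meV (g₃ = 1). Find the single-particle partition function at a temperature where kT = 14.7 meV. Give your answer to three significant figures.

Z = 6.62

Eᵢ/kT = 0, 1.5306, 2.0204, 4.6735.
Z = Σ gᵢe^(−Eᵢ/kT) = 5·e^(−0) + 5·e^(−1.5306) + 4·e^(−2.0204) + 1·e^(−4.6735) = 5.0000 + 1.0820 + 0.53041 + 0.0093395 = 6.6217.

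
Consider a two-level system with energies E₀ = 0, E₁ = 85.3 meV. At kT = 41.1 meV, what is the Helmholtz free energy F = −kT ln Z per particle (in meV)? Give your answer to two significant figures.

Eᵢ/kT = 0, 2.075.
Z = Σ e^(−Eᵢ/kT) = e^(−0) + e^(−2.075) = 1.000 + 0.1256 = 1.126.
F = −kT ln Z = −41.1 × ln(1.126) = −41.1 × 0.1187 = -4.9 meV.

-4.9 meV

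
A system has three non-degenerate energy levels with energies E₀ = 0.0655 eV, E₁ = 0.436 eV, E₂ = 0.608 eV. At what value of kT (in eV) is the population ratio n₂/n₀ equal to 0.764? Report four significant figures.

2.015 eV

n₂/n₀ = exp[−(E₂−E₀)/kT] = 0.764.
⇒ (E₂−E₀)/kT = ln(1/0.764) = ln(1.30890) = 0.269187.
kT = 0.5425 eV / 0.269187 = 2.015 eV.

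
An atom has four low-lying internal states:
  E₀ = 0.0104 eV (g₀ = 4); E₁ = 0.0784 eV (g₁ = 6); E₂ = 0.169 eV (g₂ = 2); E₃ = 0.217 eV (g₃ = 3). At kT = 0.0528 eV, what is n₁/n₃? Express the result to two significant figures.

28

n₁/n₃ = (g₁/g₃) exp[−(E₁−E₃)/kT] = (6/3) × exp(−(-0.1386 eV)/(0.0528 eV)) = (6/3) × exp(2.625) = 28.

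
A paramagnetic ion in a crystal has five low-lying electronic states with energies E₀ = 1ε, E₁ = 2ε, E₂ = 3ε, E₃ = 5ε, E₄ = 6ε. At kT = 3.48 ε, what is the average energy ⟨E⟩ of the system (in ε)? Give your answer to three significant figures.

2.51 ε

Eᵢ/kT = 0.28736, 0.57471, 0.86207, 1.4368, 1.7241.
Z = Σ e^(−Eᵢ/kT) = e^(−0.28736) + e^(−0.57471) + e^(−0.86207) + e^(−1.4368) + e^(−1.7241) = 0.75024 + 0.56287 + 0.42229 + 0.23769 + 0.17833 = 2.1514.
⟨E⟩ = Σ Eᵢ e^(−Eᵢ/kT) / Z = (1·0.75024 + 2·0.56287 + 3·0.42229 + 5·0.23769 + 6·0.17833) / 2.1514 = 2.51 ε.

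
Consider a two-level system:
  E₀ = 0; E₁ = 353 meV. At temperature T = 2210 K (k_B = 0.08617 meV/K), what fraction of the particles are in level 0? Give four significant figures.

0.8646

k_BT = 0.08617 × 2210 K = 190.436 meV.
Eᵢ/kT = 0, 1.85364.
Z = Σ e^(−Eᵢ/kT) = e^(−0) + e^(−1.85364) = 1.00000 + 0.156666 = 1.15667.
P₀ = e^(−E₀/kT) / Z = 1.00000/1.15667 = 0.8646.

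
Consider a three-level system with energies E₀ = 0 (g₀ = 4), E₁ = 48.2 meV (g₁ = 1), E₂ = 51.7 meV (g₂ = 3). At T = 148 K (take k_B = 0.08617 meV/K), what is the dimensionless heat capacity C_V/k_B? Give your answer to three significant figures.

0.285

k_BT = 0.08617 × 148 K = 12.753 meV.
Eᵢ/kT = 0, 3.7795, 4.0539.
Z = Σ gᵢe^(−Eᵢ/kT) = 4·e^(−0) + 1·e^(−3.7795) + 3·e^(−4.0539) = 4.0000 + 0.022834 + 0.052064 = 4.0749.
⟨E⟩ = 0.93065 meV, ⟨E²⟩ = 47.169 meV².
C_V/k_B = (⟨E²⟩ − ⟨E⟩²)/(kT)² = (47.169 − 0.86611)/162.64 = 0.285.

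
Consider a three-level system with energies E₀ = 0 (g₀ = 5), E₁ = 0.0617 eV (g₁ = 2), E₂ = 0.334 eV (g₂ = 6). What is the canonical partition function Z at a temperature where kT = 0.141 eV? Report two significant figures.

Z = 6.9

Eᵢ/kT = 0, 0.4376, 2.369.
Z = Σ gᵢe^(−Eᵢ/kT) = 5·e^(−0) + 2·e^(−0.4376) + 6·e^(−2.369) = 5.000 + 1.291 + 0.5614 = 6.852.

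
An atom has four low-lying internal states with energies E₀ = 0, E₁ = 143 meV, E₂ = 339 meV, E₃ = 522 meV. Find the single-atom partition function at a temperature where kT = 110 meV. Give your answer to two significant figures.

Z = 1.3

Eᵢ/kT = 0, 1.300, 3.082, 4.745.
Z = Σ e^(−Eᵢ/kT) = e^(−0) + e^(−1.300) + e^(−3.082) + e^(−4.745) = 1.000 + 0.2725 + 0.04587 + 0.008695 = 1.327.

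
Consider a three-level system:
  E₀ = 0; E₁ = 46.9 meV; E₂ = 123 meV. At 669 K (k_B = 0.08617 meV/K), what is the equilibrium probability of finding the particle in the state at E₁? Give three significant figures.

k_BT = 0.08617 × 669 K = 57.648 meV.
Eᵢ/kT = 0, 0.81356, 2.1336.
Z = Σ e^(−Eᵢ/kT) = e^(−0) + e^(−0.81356) + e^(−2.1336) = 1.0000 + 0.44328 + 0.11841 = 1.5617.
P₁ = e^(−E₁/kT) / Z = 0.44328/1.5617 = 0.284.

0.284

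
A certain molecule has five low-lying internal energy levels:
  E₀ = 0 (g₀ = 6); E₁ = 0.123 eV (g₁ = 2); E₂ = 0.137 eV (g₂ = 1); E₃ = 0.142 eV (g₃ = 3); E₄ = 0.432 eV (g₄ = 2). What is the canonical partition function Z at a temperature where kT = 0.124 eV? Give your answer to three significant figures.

Z = 8.09

Eᵢ/kT = 0, 0.99194, 1.1048, 1.1452, 3.4839.
Z = Σ gᵢe^(−Eᵢ/kT) = 6·e^(−0) + 2·e^(−0.99194) + 1·e^(−1.1048) + 3·e^(−1.1452) + 2·e^(−3.4839) = 6.0000 + 0.74171 + 0.33128 + 0.95448 + 0.061375 = 8.0888.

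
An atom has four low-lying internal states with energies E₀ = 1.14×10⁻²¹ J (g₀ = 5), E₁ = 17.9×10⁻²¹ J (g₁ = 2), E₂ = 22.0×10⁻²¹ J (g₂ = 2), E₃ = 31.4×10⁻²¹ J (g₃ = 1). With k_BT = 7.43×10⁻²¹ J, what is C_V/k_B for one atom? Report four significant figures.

Eᵢ/kT = 0.153432, 2.40915, 2.96097, 4.22611.
Z = Σ gᵢe^(−Eᵢ/kT) = 5·e^(−0.153432) + 2·e^(−2.40915) + 2·e^(−2.96097) + 1·e^(−4.22611) = 4.28880 + 0.179783 + 0.103537 + 0.0146091 = 4.58673.
⟨E⟩ = 2.36419, ⟨E²⟩ = 27.8399.
C_V/k_B = (⟨E²⟩ − ⟨E⟩²)/(kT)² = (27.8399 − 5.58939)/55.2049 = 0.4031.

0.4031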